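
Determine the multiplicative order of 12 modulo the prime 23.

11

The order of 12 must divide p − 1 = 22 = 2 · 11.
Divisors: 1, 2, 11, 22.
Check each in increasing order: 12^1 ≡ 12;  12^2 ≡ 6;  12^11 ≡ 1.
Smallest exponent giving 1 is 11.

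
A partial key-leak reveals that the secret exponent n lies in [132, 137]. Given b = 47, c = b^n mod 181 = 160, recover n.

Compute 47^132 mod 181 = 117, then multiply by 47 repeatedly:
  47^132=117  47^133=69  47^134=166  47^135=19  47^136=169
  47^137=160
Found 160 at exponent 137.

137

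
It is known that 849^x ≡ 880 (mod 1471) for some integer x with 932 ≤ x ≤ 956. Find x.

946

Compute 849^932 mod 1471 = 1465, then multiply by 849 repeatedly:
  849^932=1465  849^933=790  849^934=1405  849^935=1335  849^936=745
  849^937=1446  849^938=840  849^939=1196  849^940=414  849^941=1388
  849^942=141  849^943=558  849^944=80  849^945=254  849^946=880
Found 880 at exponent 946.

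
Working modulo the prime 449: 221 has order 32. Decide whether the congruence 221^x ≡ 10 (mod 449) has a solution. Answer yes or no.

yes

10 ∈ ⟨221⟩ iff 10^32 ≡ 1 (mod 449), since |⟨221⟩| = 32.
10^32 mod 449 = 1.
Since 1 = 1, 10 lies in the subgroup.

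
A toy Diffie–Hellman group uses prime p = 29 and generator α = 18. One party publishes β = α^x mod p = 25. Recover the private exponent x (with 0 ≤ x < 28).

4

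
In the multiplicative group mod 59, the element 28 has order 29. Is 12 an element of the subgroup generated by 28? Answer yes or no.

yes

12 ∈ ⟨28⟩ iff 12^29 ≡ 1 (mod 59), since |⟨28⟩| = 29.
12^29 mod 59 = 1.
Since 1 = 1, 12 lies in the subgroup.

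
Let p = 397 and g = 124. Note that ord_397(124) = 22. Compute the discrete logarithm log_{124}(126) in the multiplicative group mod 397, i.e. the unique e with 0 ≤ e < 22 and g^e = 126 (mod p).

Successive powers of 124 modulo 397:
  124^0=1  124^1=124  124^2=290  124^3=230  124^4=333  124^5=4
  124^6=99  124^7=366  124^8=126
So 124^8 ≡ 126 (mod 397), giving e = 8.

8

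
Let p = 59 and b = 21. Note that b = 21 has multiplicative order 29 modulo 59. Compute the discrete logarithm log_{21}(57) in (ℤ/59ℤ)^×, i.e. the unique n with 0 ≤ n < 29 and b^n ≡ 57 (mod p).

3

Successive powers of 21 modulo 59:
  21^0=1  21^1=21  21^2=28  21^3=57
So 21^3 ≡ 57 (mod 59), giving n = 3.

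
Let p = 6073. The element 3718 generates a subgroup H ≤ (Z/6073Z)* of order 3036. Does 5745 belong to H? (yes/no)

yes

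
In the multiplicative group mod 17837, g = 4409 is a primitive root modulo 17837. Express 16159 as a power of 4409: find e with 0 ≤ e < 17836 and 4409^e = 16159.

9054

Baby-step giant-step with m = ceil(sqrt(17836)) = 134.
Baby table (4409^j mod 17837 for j=0..133):
  0:1  1:4409  2:14788  3:6057  4:3324  5:11339  6:14377  7:13332
  8:7873  9:1255  10:3825  11:8460  12:2973  13:15599  14:14356  15:9928
  16:554  17:16754  18:5369  19:2222  20:4285  21:3182  22:9556  23:1410
  24:9414  25:17464  26:14284  27:13546  28:6038  29:8738  30:15759  31:6316
  32:3687  33:6476  34:13484  35:235  36:1569  37:14802  38:14272  39:14149
  40:6952  41:7402  42:11545  43:12944  44:9533  45:7025  46:8193  47:3012
  48:9180  49:2467  50:14270  51:5331  52:13050  53:13125  54:4897  55:8103
  56:16453  57:16035  58:10284  59:502  60:1530  61:3384  62:8324  63:9807
  64:2175  65:11106  66:3789  67:10269  68:5715  69:11591  70:1714  71:11975
  72:255  73:564  74:7333  75:10553  76:9281  77:1851  78:9550  79:10630
  80:9871  81:16796  82:12177  83:16860  84:8961  85:94  86:4195  87:16623
  88:16411  89:9227  90:13483  91:13663  92:4618  93:8745  94:10948  95:2810
  96:10412  97:11907  98:3672  99:11689  100:5708  101:16402  102:5220  103:5250
  104:12661  105:10376  106:13716  107:6414  108:7681  109:10903  110:612  111:4921
  112:6897  113:14625  114:870  115:875  116:5083  117:7675  118:2286  119:1069
  120:4253  121:4790  122:102  123:3793  124:10068  125:11356  126:145  127:15010
  128:3820  129:4252  130:381  131:3151  132:15573  133:6744
Giant step factor: 4409^(-134) ≡ 4197 (mod 17837).
Scan 16159·4197^i mod 17837 for i = 0, 1, …:
  i=0: 16159   i=1: 3049   i=2: 7524   i=3: 6738
  i=4: 7741   i=5: 7800   i=6: 5705   i=7: 6631
  i=8: 4587   i=9: 5516     …   i=66: 15081
  i=67: 9281
Match at i=67, j=76: e = 67·134 + 76 = 9054.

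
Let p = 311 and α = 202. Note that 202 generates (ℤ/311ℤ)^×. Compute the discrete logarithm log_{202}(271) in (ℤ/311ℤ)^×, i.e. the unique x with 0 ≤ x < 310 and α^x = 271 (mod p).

123

Baby-step giant-step with m = ceil(sqrt(310)) = 18.
Baby table (202^j mod 311 for j=0..17):
  0:1  1:202  2:63  3:286  4:237  5:291  6:3  7:295
  8:189  9:236  10:89  11:251  12:9  13:263  14:256  15:86
  16:267  17:131
Giant step factor: 202^(-18) ≡ 288 (mod 311).
Scan 271·288^i mod 311 for i = 0, 1, …:
  i=0: 271   i=1: 298   i=2: 299   i=3: 276
  i=4: 183   i=5: 145   i=6: 86
Match at i=6, j=15: x = 6·18 + 15 = 123.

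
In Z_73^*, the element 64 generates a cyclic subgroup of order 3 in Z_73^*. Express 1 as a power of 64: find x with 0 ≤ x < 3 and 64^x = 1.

Successive powers of 64 modulo 73:
  64^0=1
So 64^0 ≡ 1 (mod 73), giving x = 0.

0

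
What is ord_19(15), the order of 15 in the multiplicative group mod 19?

The order of 15 must divide p − 1 = 18 = 2 · 3^2.
Divisors: 1, 2, 3, 6, 9, 18.
Check each in increasing order: 15^1 ≡ 15;  15^2 ≡ 16;  15^3 ≡ 12;  15^6 ≡ 11;  15^9 ≡ 18;  15^18 ≡ 1.
Smallest exponent giving 1 is 18.

18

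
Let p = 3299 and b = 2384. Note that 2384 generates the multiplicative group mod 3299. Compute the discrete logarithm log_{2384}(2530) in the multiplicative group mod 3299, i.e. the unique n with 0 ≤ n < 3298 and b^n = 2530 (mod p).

Baby-step giant-step with m = ceil(sqrt(3298)) = 58.
Baby table (2384^j mod 3299 for j=0..57):
  0:1  1:2384  2:2578  3:3214  4:1898  5:1903  6:627  7:321
  8:3195  9:2788  10:2406  11:2242  12:548  13:28  14:772  15:2905
  16:919  17:360  18:500  19:1061  20:2390  21:387  22:2187  23:1388
  24:95  25:2148  26:784  27:1822  28:2164  29:2639  30:183  31:804
  32:17  33:940  34:939  35:1854  36:2575  37:2660  38:762  39:2158
  40:1531  41:1210  42:1314  43:1825  44:2718  45:476  46:3227  47:3199
  48:2427  49:2821  50:1902  51:1542  52:1042  53:3280  54:890  55:503
  56:1615  57:227
Giant step factor: 2384^(-58) ≡ 25 (mod 3299).
Scan 2530·25^i mod 3299 for i = 0, 1, …:
  i=0: 2530   i=1: 569   i=2: 1029   i=3: 2632
  i=4: 3119   i=5: 2098   i=6: 2965   i=7: 1547
  i=8: 2386   i=9: 268     …   i=16: 602
  i=17: 1854
Match at i=17, j=35: n = 17·58 + 35 = 1021.

1021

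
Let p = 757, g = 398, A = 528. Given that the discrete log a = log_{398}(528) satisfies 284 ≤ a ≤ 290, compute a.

288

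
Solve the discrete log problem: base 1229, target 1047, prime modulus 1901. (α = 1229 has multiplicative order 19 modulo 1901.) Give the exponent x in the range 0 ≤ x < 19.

2

Successive powers of 1229 modulo 1901:
  1229^0=1  1229^1=1229  1229^2=1047
So 1229^2 ≡ 1047 (mod 1901), giving x = 2.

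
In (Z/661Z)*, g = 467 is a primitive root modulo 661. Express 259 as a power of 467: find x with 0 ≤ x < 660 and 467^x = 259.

506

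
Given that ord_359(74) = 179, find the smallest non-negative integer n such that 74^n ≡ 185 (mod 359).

13

Baby-step giant-step with m = ceil(sqrt(179)) = 14.
Baby table (74^j mod 359 for j=0..13):
  0:1  1:74  2:91  3:272  4:24  5:340  6:30  7:66
  8:217  9:262  10:2  11:148  12:182  13:185
Giant step factor: 74^(-14) ≡ 187 (mod 359).
Scan 185·187^i mod 359 for i = 0, 1, …:
  i=0: 185
Match at i=0, j=13: n = 0·14 + 13 = 13.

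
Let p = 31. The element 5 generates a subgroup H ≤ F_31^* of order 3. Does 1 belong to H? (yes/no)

yes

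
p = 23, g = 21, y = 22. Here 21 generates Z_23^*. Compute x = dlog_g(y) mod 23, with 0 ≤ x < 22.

Successive powers of 21 modulo 23:
  21^0=1  21^1=21  21^2=4  21^3=15  21^4=16  21^5=14
  21^6=18  21^7=10  21^8=3  21^9=17  21^10=12  21^11=22
So 21^11 ≡ 22 (mod 23), giving x = 11.

11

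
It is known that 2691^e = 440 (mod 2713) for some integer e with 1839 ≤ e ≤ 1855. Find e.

1852

Compute 2691^1839 mod 2713 = 2561, then multiply by 2691 repeatedly:
  2691^1839=2561  2691^1840=631  2691^1841=2396  2691^1842=1548  2691^1843=1213
  2691^1844=444  2691^1845=1084  2691^1846=569  2691^1847=1047  2691^1848=1383
  2691^1849=2130  2691^1850=1974  2691^1851=2693  2691^1852=440
Found 440 at exponent 1852.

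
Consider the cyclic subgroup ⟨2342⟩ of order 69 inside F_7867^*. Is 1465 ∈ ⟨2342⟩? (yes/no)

1465 ∈ ⟨2342⟩ iff 1465^69 ≡ 1 (mod 7867), since |⟨2342⟩| = 69.
1465^69 mod 7867 = 1.
Since 1 = 1, 1465 lies in the subgroup.

yes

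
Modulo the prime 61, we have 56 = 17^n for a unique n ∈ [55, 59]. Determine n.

Compute 17^55 mod 61 = 32, then multiply by 17 repeatedly:
  17^55=32  17^56=56
Found 56 at exponent 56.

56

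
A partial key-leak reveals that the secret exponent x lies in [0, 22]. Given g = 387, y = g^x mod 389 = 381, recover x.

3

Compute 387^0 mod 389 = 1, then multiply by 387 repeatedly:
  387^0=1  387^1=387  387^2=4  387^3=381
Found 381 at exponent 3.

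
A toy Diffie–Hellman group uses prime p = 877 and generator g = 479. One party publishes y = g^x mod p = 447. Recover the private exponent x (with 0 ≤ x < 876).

200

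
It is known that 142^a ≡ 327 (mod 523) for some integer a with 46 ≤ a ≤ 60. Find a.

57

Compute 142^46 mod 523 = 143, then multiply by 142 repeatedly:
  142^46=143  142^47=432  142^48=153  142^49=283  142^50=438
  142^51=482  142^52=454  142^53=139  142^54=387  142^55=39
  142^56=308  142^57=327
Found 327 at exponent 57.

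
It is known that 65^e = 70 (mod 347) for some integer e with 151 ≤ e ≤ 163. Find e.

161

Compute 65^151 mod 347 = 214, then multiply by 65 repeatedly:
  65^151=214  65^152=30  65^153=215  65^154=95  65^155=276
  65^156=243  65^157=180  65^158=249  65^159=223  65^160=268
  65^161=70
Found 70 at exponent 161.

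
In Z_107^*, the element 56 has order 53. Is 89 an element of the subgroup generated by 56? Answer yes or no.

89 ∈ ⟨56⟩ iff 89^53 ≡ 1 (mod 107), since |⟨56⟩| = 53.
89^53 mod 107 = 1.
Since 1 = 1, 89 lies in the subgroup.

yes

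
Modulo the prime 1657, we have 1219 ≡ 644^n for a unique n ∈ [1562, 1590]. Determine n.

1589

Compute 644^1562 mod 1657 = 1062, then multiply by 644 repeatedly:
  644^1562=1062  644^1563=1244  644^1564=805  644^1565=1436  644^1566=178
  644^1567=299  644^1568=344  644^1569=1155  644^1570=1484  644^1571=1264
  644^1572=429  644^1573=1214  644^1574=1369  644^1575=112  644^1576=877
  644^1577=1408  644^1578=373  644^1579=1604  644^1580=665  644^1581=754
  644^1582=75  644^1583=247  644^1584=1653  644^1585=738  644^1586=1370
  644^1587=756  644^1588=1363  644^1589=1219
Found 1219 at exponent 1589.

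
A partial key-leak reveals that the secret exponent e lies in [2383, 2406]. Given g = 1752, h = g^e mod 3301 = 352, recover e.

2385

Compute 1752^2383 mod 3301 = 1146, then multiply by 1752 repeatedly:
  1752^2383=1146  1752^2384=784  1752^2385=352
Found 352 at exponent 2385.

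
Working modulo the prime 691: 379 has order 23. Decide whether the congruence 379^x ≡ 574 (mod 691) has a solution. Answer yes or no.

no

574 ∈ ⟨379⟩ iff 574^23 ≡ 1 (mod 691), since |⟨379⟩| = 23.
574^23 mod 691 = 258.
Since 258 ≠ 1, 574 does not lie in the subgroup.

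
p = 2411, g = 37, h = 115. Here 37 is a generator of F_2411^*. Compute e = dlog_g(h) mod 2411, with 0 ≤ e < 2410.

Baby-step giant-step with m = ceil(sqrt(2410)) = 50.
Baby table (37^j mod 2411 for j=0..49):
  0:1  1:37  2:1369  3:22  4:814  5:1186  6:484  7:1031
  8:1982  9:1004  10:983  11:206  12:389  13:2338  14:2121  15:1325
  16:805  17:853  18:218  19:833  20:1889  21:2385  22:1449  23:571
  24:1839  25:535  26:507  27:1882  28:2126  29:1510  30:417  31:963
  32:1877  33:1941  34:1898  35:307  36:1715  37:769  38:1932  39:1565
  40:41  41:1517  42:676  43:902  44:2031  45:406  46:556  47:1284
  48:1699  49:177
Giant step factor: 37^(-50) ≡ 1773 (mod 2411).
Scan 115·1773^i mod 2411 for i = 0, 1, …:
  i=0: 115   i=1: 1371   i=2: 495   i=3: 31
  i=4: 1921   i=5: 1601   i=6: 826   i=7: 1021
  i=8: 1983   i=9: 621     …   i=41: 1705
  i=42: 1982
Match at i=42, j=8: e = 42·50 + 8 = 2108.

2108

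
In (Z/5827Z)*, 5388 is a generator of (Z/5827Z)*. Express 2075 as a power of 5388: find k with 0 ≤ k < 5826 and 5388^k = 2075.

3699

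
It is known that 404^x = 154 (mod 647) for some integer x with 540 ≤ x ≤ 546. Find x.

Compute 404^540 mod 647 = 123, then multiply by 404 repeatedly:
  404^540=123  404^541=520  404^542=452  404^543=154
Found 154 at exponent 543.

543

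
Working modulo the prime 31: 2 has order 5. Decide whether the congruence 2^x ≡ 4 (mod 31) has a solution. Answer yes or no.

4 ∈ ⟨2⟩ iff 4^5 ≡ 1 (mod 31), since |⟨2⟩| = 5.
4^5 mod 31 = 1.
Since 1 = 1, 4 lies in the subgroup.

yes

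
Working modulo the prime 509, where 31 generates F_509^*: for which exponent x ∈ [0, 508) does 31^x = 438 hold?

420

Baby-step giant-step with m = ceil(sqrt(508)) = 23.
Baby table (31^j mod 509 for j=0..22):
  0:1  1:31  2:452  3:269  4:195  5:446  6:83  7:28
  8:359  9:440  10:406  11:370  12:272  13:288  14:275  15:381
  16:104  17:170  18:180  19:490  20:429  21:65  22:488
Giant step factor: 31^(-23) ≡ 276 (mod 509).
Scan 438·276^i mod 509 for i = 0, 1, …:
  i=0: 438   i=1: 255   i=2: 138   i=3: 422
  i=4: 420   i=5: 377   i=6: 216   i=7: 63
  i=8: 82   i=9: 236     …   i=17: 430
  i=18: 83
Match at i=18, j=6: x = 18·23 + 6 = 420.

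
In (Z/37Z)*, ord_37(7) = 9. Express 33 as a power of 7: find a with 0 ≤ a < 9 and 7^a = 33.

4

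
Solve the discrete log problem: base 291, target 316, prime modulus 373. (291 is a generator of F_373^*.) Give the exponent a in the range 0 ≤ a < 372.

25

Baby-step giant-step with m = ceil(sqrt(372)) = 20.
Baby table (291^j mod 373 for j=0..19):
  0:1  1:291  2:10  3:299  4:100  5:6  6:254  7:60
  8:302  9:227  10:36  11:32  12:360  13:320  14:243  15:216
  16:192  17:295  18:55  19:339
Giant step factor: 291^(-20) ≡ 314 (mod 373).
Scan 316·314^i mod 373 for i = 0, 1, …:
  i=0: 316   i=1: 6
Match at i=1, j=5: a = 1·20 + 5 = 25.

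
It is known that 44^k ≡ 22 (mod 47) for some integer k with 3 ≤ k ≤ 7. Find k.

Compute 44^3 mod 47 = 20, then multiply by 44 repeatedly:
  44^3=20  44^4=34  44^5=39  44^6=24  44^7=22
Found 22 at exponent 7.

7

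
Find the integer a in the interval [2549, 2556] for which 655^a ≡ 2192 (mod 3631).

2550

Compute 655^2549 mod 3631 = 214, then multiply by 655 repeatedly:
  655^2549=214  655^2550=2192
Found 2192 at exponent 2550.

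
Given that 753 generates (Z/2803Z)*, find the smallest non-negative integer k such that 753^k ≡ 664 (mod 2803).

Baby-step giant-step with m = ceil(sqrt(2802)) = 53.
Baby table (753^j mod 2803 for j=0..52):
  0:1  1:753  2:803  3:2014  4:119  5:2714  6:255  7:1411
  8:146  9:621  10:2315  11:2532  12:556  13:1021  14:791  15:1387
  16:1695  17:970  18:1630  19:2479  20:2692  21:507  22:563  23:686
  24:806  25:1470  26:2528  27:347  28:612  29:1144  30:911  31:2051
  32:2753  33:1592  34:1895  35:208  36:2459  37:1647  38:1265  39:2328
  40:1109  41:2586  42:1976  43:2338  44:230  45:2207  46:2495  47:725
  48:2143  49:1954  50:2590  51:2185  52:2747
Giant step factor: 753^(-53) ≡ 1185 (mod 2803).
Scan 664·1185^i mod 2803 for i = 0, 1, …:
  i=0: 664   i=1: 2000   i=2: 1465   i=3: 968
  i=4: 653   i=5: 177   i=6: 2323   i=7: 209
  i=8: 1001   i=9: 516     …   i=26: 1385
  i=27: 1470
Match at i=27, j=25: k = 27·53 + 25 = 1456.

1456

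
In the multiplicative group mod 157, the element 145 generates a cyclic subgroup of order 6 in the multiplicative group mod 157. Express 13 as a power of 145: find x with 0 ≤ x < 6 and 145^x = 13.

5

Successive powers of 145 modulo 157:
  145^0=1  145^1=145  145^2=144  145^3=156  145^4=12  145^5=13
So 145^5 ≡ 13 (mod 157), giving x = 5.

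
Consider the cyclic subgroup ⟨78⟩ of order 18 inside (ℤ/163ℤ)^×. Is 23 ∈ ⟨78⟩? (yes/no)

yes

23 ∈ ⟨78⟩ iff 23^18 ≡ 1 (mod 163), since |⟨78⟩| = 18.
23^18 mod 163 = 1.
Since 1 = 1, 23 lies in the subgroup.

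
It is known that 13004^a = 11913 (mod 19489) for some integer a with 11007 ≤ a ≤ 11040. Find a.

Compute 13004^11007 mod 19489 = 11142, then multiply by 13004 repeatedly:
  13004^11007=11142  13004^11008=9342  13004^11009=8431  13004^11010=11099  13004^11011=15351
  13004^11012=18066  13004^11013=9858  13004^11014=14279  13004^11015=12413  13004^11016=10754
  13004^11017=11441  13004^11018=19227  13004^11019=3527  13004^11020=7491  13004^11021=6942
  13004^11022=720  13004^11023=8160  13004^11024=14524  13004^11025=2197  13004^11026=18403
  13004^11027=7181  13004^11028=9925  13004^11029=8542  13004^11030=12357  13004^11031=3623
  13004^11032=8579  13004^11033=6280  13004^11034=6210  13004^11035=11913
Found 11913 at exponent 11035.

11035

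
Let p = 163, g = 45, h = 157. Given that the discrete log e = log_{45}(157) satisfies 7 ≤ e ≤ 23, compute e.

21

Compute 45^7 mod 163 = 109, then multiply by 45 repeatedly:
  45^7=109  45^8=15  45^9=23  45^10=57  45^11=120
  45^12=21  45^13=130  45^14=145  45^15=5  45^16=62
  45^17=19  45^18=40  45^19=7  45^20=152  45^21=157
Found 157 at exponent 21.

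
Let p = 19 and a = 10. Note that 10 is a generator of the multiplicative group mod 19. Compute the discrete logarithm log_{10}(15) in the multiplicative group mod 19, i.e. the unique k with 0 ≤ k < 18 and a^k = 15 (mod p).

7

Successive powers of 10 modulo 19:
  10^0=1  10^1=10  10^2=5  10^3=12  10^4=6  10^5=3
  10^6=11  10^7=15
So 10^7 ≡ 15 (mod 19), giving k = 7.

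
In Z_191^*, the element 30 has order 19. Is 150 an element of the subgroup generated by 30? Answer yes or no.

⟨30⟩ has order 19; its elements mod 191 are {1, 5, 6, 25, 30, 32, 36, 52, 69, 107, 121, 125, 136, 150, 153, 154, 160, 177, 180}.
150 is in this set.

yes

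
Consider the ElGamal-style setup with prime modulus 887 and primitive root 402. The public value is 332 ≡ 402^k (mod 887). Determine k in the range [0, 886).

158

Baby-step giant-step with m = ceil(sqrt(886)) = 30.
Baby table (402^j mod 887 for j=0..29):
  0:1  1:402  2:170  3:41  4:516  5:761  6:794  7:755
  8:156  9:622  10:797  11:187  12:666  13:745  14:571  15:696
  16:387  17:349  18:152  19:788  20:117  21:23  22:376  23:362
  24:56  25:337  26:650  27:522  28:512  29:40
Giant step factor: 402^(-30) ≡ 568 (mod 887).
Scan 332·568^i mod 887 for i = 0, 1, …:
  i=0: 332   i=1: 532   i=2: 596   i=3: 581
  i=4: 44   i=5: 156
Match at i=5, j=8: k = 5·30 + 8 = 158.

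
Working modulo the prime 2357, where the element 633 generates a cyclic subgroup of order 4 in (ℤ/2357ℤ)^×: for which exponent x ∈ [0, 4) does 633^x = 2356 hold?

Successive powers of 633 modulo 2357:
  633^0=1  633^1=633  633^2=2356
So 633^2 ≡ 2356 (mod 2357), giving x = 2.

2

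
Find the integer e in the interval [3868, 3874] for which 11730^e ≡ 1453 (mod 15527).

Compute 11730^3868 mod 15527 = 10786, then multiply by 11730 repeatedly:
  11730^3868=10786  11730^3869=5784  11730^3870=8857  11730^3871=1453
Found 1453 at exponent 3871.

3871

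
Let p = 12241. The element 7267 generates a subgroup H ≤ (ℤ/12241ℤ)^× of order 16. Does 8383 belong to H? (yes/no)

⟨7267⟩ has order 16; its elements mod 12241 are {1, 892, 1615, 2914, 3858, 4196, 4974, 5566, 6675, 7267, 8045, 8383, 9327, 10626, 11349, 12240}.
8383 is in this set.

yes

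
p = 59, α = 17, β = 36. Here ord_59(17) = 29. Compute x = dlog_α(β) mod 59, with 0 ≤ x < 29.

4

Successive powers of 17 modulo 59:
  17^0=1  17^1=17  17^2=53  17^3=16  17^4=36
So 17^4 ≡ 36 (mod 59), giving x = 4.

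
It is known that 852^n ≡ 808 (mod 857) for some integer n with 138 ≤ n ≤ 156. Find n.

Compute 852^138 mod 857 = 558, then multiply by 852 repeatedly:
  852^138=558  852^139=638  852^140=238  852^141=524  852^142=808
Found 808 at exponent 142.

142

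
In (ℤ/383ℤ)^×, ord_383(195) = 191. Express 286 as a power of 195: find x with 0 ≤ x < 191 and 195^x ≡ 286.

Baby-step giant-step with m = ceil(sqrt(191)) = 14.
Baby table (195^j mod 383 for j=0..13):
  0:1  1:195  2:108  3:378  4:174  5:226  6:25  7:279
  8:19  9:258  10:137  11:288  12:242  13:81
Giant step factor: 195^(-14) ≡ 204 (mod 383).
Scan 286·204^i mod 383 for i = 0, 1, …:
  i=0: 286   i=1: 128   i=2: 68   i=3: 84
  i=4: 284   i=5: 103   i=6: 330   i=7: 295
  i=8: 49   i=9: 38   i=10: 92   i=11: 1
Match at i=11, j=0: x = 11·14 + 0 = 154.

154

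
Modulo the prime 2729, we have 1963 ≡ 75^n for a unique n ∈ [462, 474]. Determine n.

Compute 75^462 mod 2729 = 2561, then multiply by 75 repeatedly:
  75^462=2561  75^463=1045  75^464=1963
Found 1963 at exponent 464.

464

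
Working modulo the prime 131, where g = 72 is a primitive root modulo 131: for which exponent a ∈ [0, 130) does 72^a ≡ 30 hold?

Baby-step giant-step with m = ceil(sqrt(130)) = 12.
Baby table (72^j mod 131 for j=0..11):
  0:1  1:72  2:75  3:29  4:123  5:79  6:55  7:30
  8:64  9:23  10:84  11:22
Giant step factor: 72^(-12) ≡ 11 (mod 131).
Scan 30·11^i mod 131 for i = 0, 1, …:
  i=0: 30
Match at i=0, j=7: a = 0·12 + 7 = 7.

7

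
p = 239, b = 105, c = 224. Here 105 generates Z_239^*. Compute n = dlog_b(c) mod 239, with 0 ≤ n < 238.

101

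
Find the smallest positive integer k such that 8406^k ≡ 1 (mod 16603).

The order of 8406 must divide p − 1 = 16602 = 2 · 3 · 2767.
Divisors: 1, 2, 3, 6, 2767, 5534, 8301, 16602.
Check each in increasing order: 8406^1 ≡ 8406;  8406^2 ≡ 15071;  8406^3 ≡ 5936;  8406^6 ≡ 4530;  8406^2767 ≡ 16602;  8406^5534 ≡ 1.
Smallest exponent giving 1 is 5534.

5534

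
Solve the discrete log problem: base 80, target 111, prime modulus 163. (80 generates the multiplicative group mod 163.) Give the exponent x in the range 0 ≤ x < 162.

Baby-step giant-step with m = ceil(sqrt(162)) = 13.
Baby table (80^j mod 163 for j=0..12):
  0:1  1:80  2:43  3:17  4:56  5:79  6:126  7:137
  8:39  9:23  10:47  11:11  12:65
Giant step factor: 80^(-13) ≡ 112 (mod 163).
Scan 111·112^i mod 163 for i = 0, 1, …:
  i=0: 111   i=1: 44   i=2: 38   i=3: 18
  i=4: 60   i=5: 37   i=6: 69   i=7: 67
  i=8: 6   i=9: 20   i=10: 121   i=11: 23
Match at i=11, j=9: x = 11·13 + 9 = 152.

152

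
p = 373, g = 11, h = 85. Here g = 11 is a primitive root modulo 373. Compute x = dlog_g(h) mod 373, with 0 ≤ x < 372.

Baby-step giant-step with m = ceil(sqrt(372)) = 20.
Baby table (11^j mod 373 for j=0..19):
  0:1  1:11  2:121  3:212  4:94  5:288  6:184  7:159
  8:257  9:216  10:138  11:26  12:286  13:162  14:290  15:206
  16:28  17:308  18:31  19:341
Giant step factor: 11^(-20) ≡ 302 (mod 373).
Scan 85·302^i mod 373 for i = 0, 1, …:
  i=0: 85   i=1: 306   i=2: 281   i=3: 191
  i=4: 240   i=5: 118   i=6: 201   i=7: 276
  i=8: 173   i=9: 26
Match at i=9, j=11: x = 9·20 + 11 = 191.

191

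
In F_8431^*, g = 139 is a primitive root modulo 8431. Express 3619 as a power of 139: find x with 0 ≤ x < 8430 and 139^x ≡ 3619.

2426

Baby-step giant-step with m = ceil(sqrt(8430)) = 92.
Baby table (139^j mod 8431 for j=0..91):
  0:1  1:139  2:2459  3:4561  4:1654  5:2269  6:3444  7:6580
  8:4072  9:1131  10:5451  11:7330  12:7150  13:7423  14:3215  15:42
  16:5838  17:2106  18:6080  19:2020  20:2557  21:1321  22:6568  23:2404
  24:5347  25:1305  26:4344  27:5215  28:8250  29:134  30:1764  31:697
  32:4142  33:2430  34:530  35:6222  36:4896  37:6064  38:8227  39:5368
  40:4224  41:5397  42:8255  43:829  44:5628  45:6640  46:3981  47:5344
  48:888  49:5398  50:8394  51:3288  52:1758  53:8294  54:6250  55:357
  56:7468  57:1039  58:1094  59:308  60:657  61:7013  62:5242  63:3572
  64:7510  65:6877  66:3200  67:6388  68:2677  69:1139  70:6563  71:1709
  72:1483  73:3793  74:4505  75:2301  76:7892  77:958  78:6697  79:3473
  80:2180  81:7935  82:6935  83:2831  84:5683  85:5854  86:4330  87:3269
  88:7548  89:3728  90:3901  91:2655
Giant step factor: 139^(-92) ≡ 8163 (mod 8431).
Scan 3619·8163^i mod 8431 for i = 0, 1, …:
  i=0: 3619   i=1: 8104   i=2: 3326   i=3: 2318
  i=4: 2670   i=5: 1075   i=6: 6985   i=7: 8133
  i=8: 3985   i=9: 2757     …   i=25: 3081
  i=26: 530
Match at i=26, j=34: x = 26·92 + 34 = 2426.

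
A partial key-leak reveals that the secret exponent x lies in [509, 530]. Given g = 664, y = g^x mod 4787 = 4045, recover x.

524

Compute 664^509 mod 4787 = 1046, then multiply by 664 repeatedly:
  664^509=1046  664^510=429  664^511=2423  664^512=440  664^513=153
  664^514=1065  664^515=3471  664^516=2197  664^517=3560  664^518=3849
  664^519=4265  664^520=2843  664^521=1674  664^522=952  664^523=244
  664^524=4045
Found 4045 at exponent 524.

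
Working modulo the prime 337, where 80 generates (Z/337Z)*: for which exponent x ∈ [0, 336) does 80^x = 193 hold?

92

Baby-step giant-step with m = ceil(sqrt(336)) = 19.
Baby table (80^j mod 337 for j=0..18):
  0:1  1:80  2:334  3:97  4:9  5:46  6:310  7:199
  8:81  9:77  10:94  11:106  12:55  13:19  14:172  15:280
  16:158  17:171  18:200
Giant step factor: 80^(-19) ≡ 247 (mod 337).
Scan 193·247^i mod 337 for i = 0, 1, …:
  i=0: 193   i=1: 154   i=2: 294   i=3: 163
  i=4: 158
Match at i=4, j=16: x = 4·19 + 16 = 92.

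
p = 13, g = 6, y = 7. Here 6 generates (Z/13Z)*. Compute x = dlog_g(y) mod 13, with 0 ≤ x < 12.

7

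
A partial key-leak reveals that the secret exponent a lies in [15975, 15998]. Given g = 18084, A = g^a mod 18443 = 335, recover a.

Compute 18084^15975 mod 18443 = 12329, then multiply by 18084 repeatedly:
  18084^15975=12329  18084^15976=209  18084^15977=17184  18084^15978=9349  18084^15979=335
Found 335 at exponent 15979.

15979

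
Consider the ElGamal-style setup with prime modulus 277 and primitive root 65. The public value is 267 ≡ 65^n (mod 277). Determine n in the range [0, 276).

Baby-step giant-step with m = ceil(sqrt(276)) = 17.
Baby table (65^j mod 277 for j=0..16):
  0:1  1:65  2:70  3:118  4:191  5:227  6:74  7:101
  8:194  9:145  10:7  11:178  12:213  13:272  14:229  15:204
  16:241
Giant step factor: 65^(-17) ≡ 172 (mod 277).
Scan 267·172^i mod 277 for i = 0, 1, …:
  i=0: 267   i=1: 219   i=2: 273   i=3: 143
  i=4: 220   i=5: 168   i=6: 88   i=7: 178
Match at i=7, j=11: n = 7·17 + 11 = 130.

130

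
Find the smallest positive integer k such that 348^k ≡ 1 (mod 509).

508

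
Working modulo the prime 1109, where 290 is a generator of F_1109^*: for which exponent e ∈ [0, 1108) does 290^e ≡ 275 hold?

Baby-step giant-step with m = ceil(sqrt(1108)) = 34.
Baby table (290^j mod 1109 for j=0..33):
  0:1  1:290  2:925  3:981  4:586  5:263  6:858  7:404
  8:715  9:1076  10:411  11:527  12:897  13:624  14:193  15:520
  16:1085  17:803  18:1089  19:854  20:353  21:342  22:479  23:285
  24:584  25:792  26:117  27:660  28:652  29:550  30:913  31:828
  32:576  33:690
Giant step factor: 290^(-34) ≡ 1042 (mod 1109).
Scan 275·1042^i mod 1109 for i = 0, 1, …:
  i=0: 275   i=1: 428   i=2: 158   i=3: 504
  i=4: 611   i=5: 96   i=6: 222   i=7: 652
Match at i=7, j=28: e = 7·34 + 28 = 266.

266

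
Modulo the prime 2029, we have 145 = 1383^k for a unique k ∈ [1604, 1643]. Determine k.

Compute 1383^1604 mod 2029 = 1351, then multiply by 1383 repeatedly:
  1383^1604=1351  1383^1605=1753  1383^1606=1773  1383^1607=1027  1383^1608=41
  1383^1609=1920  1383^1610=1428  1383^1611=707  1383^1612=1832  1383^1613=1464
  1383^1614=1799  1383^1615=463  1383^1616=1194  1383^1617=1725  1383^1618=1600
  1383^1619=1190  1383^1620=251  1383^1621=174  1383^1622=1220  1383^1623=1161
  1383^1624=724  1383^1625=995  1383^1626=423  1383^1627=657  1383^1628=1668
  1383^1629=1900  1383^1630=145
Found 145 at exponent 1630.

1630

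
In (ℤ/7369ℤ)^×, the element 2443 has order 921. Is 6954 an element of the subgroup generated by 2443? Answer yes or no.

yes

6954 ∈ ⟨2443⟩ iff 6954^921 ≡ 1 (mod 7369), since |⟨2443⟩| = 921.
6954^921 mod 7369 = 1.
Since 1 = 1, 6954 lies in the subgroup.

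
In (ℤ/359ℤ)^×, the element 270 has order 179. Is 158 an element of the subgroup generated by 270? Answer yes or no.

yes

158 ∈ ⟨270⟩ iff 158^179 ≡ 1 (mod 359), since |⟨270⟩| = 179.
158^179 mod 359 = 1.
Since 1 = 1, 158 lies in the subgroup.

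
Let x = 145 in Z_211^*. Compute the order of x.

210

The order of 145 must divide p − 1 = 210 = 2 · 3 · 5 · 7.
Divisors: 1, 2, 3, 5, 6, 7, 10, 14, 15, 21, 30, 35, 42, 70, 105, 210.
Check each in increasing order: 145^1 ≡ 145;  145^2 ≡ 136;  145^3 ≡ 97;  145^5 ≡ 110;  145^6 ≡ 125;  145^7 ≡ 190;  145^10 ≡ 73;  145^14 ≡ 19;  145^15 ≡ 12;  145^21 ≡ 23;  145^30 ≡ 144;  145^35 ≡ 15;  145^42 ≡ 107;  145^70 ≡ 14;  145^105 ≡ 210;  145^210 ≡ 1.
Smallest exponent giving 1 is 210.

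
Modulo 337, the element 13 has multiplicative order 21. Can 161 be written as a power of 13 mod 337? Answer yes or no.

⟨13⟩ has order 21; its elements mod 337 are {1, 2, 4, 8, 13, 16, 26, 32, 52, 64, 79, 104, 128, 158, 169, 175, 208, 253, 256, 295, 316}.
161 is not in this set.

no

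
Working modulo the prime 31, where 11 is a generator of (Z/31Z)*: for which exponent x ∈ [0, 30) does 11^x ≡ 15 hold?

Successive powers of 11 modulo 31:
  11^0=1  11^1=11  11^2=28  11^3=29  11^4=9  11^5=6
  11^6=4  11^7=13  11^8=19  11^9=23  11^10=5  11^11=24
  11^12=16  11^13=21  11^14=14  11^15=30  11^16=20  11^17=3
  11^18=2  11^19=22  11^20=25  11^21=27  11^22=18  11^23=12
  11^24=8  11^25=26  11^26=7  11^27=15
So 11^27 ≡ 15 (mod 31), giving x = 27.

27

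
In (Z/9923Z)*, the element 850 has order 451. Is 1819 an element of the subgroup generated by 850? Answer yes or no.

no

1819 ∈ ⟨850⟩ iff 1819^451 ≡ 1 (mod 9923), since |⟨850⟩| = 451.
1819^451 mod 9923 = 1782.
Since 1782 ≠ 1, 1819 does not lie in the subgroup.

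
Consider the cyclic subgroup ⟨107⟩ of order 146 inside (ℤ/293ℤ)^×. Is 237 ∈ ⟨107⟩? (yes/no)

237 ∈ ⟨107⟩ iff 237^146 ≡ 1 (mod 293), since |⟨107⟩| = 146.
237^146 mod 293 = 1.
Since 1 = 1, 237 lies in the subgroup.

yes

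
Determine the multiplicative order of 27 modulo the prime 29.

The order of 27 must divide p − 1 = 28 = 2^2 · 7.
Divisors: 1, 2, 4, 7, 14, 28.
Check each in increasing order: 27^1 ≡ 27;  27^2 ≡ 4;  27^4 ≡ 16;  27^7 ≡ 17;  27^14 ≡ 28;  27^28 ≡ 1.
Smallest exponent giving 1 is 28.

28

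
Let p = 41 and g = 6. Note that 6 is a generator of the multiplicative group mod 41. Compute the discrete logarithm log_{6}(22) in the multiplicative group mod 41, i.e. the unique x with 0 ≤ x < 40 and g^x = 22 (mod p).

29

Successive powers of 6 modulo 41:
  6^0=1  6^1=6  6^2=36  6^3=11  6^4=25  6^5=27
  6^6=39  6^7=29  6^8=10  6^9=19  6^10=32  6^11=28
  6^12=4  6^13=24  6^14=21  6^15=3  6^16=18  6^17=26
  6^18=33  6^19=34  6^20=40  6^21=35  6^22=5  6^23=30
  6^24=16  6^25=14  6^26=2  6^27=12  6^28=31  6^29=22
So 6^29 ≡ 22 (mod 41), giving x = 29.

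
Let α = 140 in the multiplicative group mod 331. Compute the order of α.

330

The order of 140 must divide p − 1 = 330 = 2 · 3 · 5 · 11.
Divisors: 1, 2, 3, 5, 6, 10, 11, 15, 22, 30, 33, 55, 66, 110, 165, 330.
Check each in increasing order: 140^1 ≡ 140;  140^2 ≡ 71;  140^3 ≡ 10;  140^5 ≡ 48;  140^6 ≡ 100;  140^10 ≡ 318;  140^11 ≡ 166;  140^15 ≡ 38;  140^22 ≡ 83;  140^30 ≡ 120;  140^33 ≡ 207;  140^55 ≡ 300;  140^66 ≡ 150;  140^110 ≡ 299;  140^165 ≡ 330;  140^330 ≡ 1.
Smallest exponent giving 1 is 330.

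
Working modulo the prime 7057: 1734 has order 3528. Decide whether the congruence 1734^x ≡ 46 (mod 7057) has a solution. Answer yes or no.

46 ∈ ⟨1734⟩ iff 46^3528 ≡ 1 (mod 7057), since |⟨1734⟩| = 3528.
46^3528 mod 7057 = 7056.
Since 7056 ≠ 1, 46 does not lie in the subgroup.

no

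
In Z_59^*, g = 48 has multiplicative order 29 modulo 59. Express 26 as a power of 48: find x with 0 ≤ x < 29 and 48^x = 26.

3

Successive powers of 48 modulo 59:
  48^0=1  48^1=48  48^2=3  48^3=26
So 48^3 ≡ 26 (mod 59), giving x = 3.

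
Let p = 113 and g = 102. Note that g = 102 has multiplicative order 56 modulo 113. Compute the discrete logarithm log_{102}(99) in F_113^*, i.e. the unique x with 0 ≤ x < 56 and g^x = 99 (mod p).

54

Baby-step giant-step with m = ceil(sqrt(56)) = 8.
Baby table (102^j mod 113 for j=0..7):
  0:1  1:102  2:8  3:25  4:64  5:87  6:60  7:18
Giant step factor: 102^(-8) ≡ 109 (mod 113).
Scan 99·109^i mod 113 for i = 0, 1, …:
  i=0: 99   i=1: 56   i=2: 2   i=3: 105
  i=4: 32   i=5: 98   i=6: 60
Match at i=6, j=6: x = 6·8 + 6 = 54.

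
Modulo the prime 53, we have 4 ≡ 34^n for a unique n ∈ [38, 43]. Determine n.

Compute 34^38 mod 53 = 4, then multiply by 34 repeatedly:
  34^38=4
Found 4 at exponent 38.

38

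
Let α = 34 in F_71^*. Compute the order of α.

14

The order of 34 must divide p − 1 = 70 = 2 · 5 · 7.
Divisors: 1, 2, 5, 7, 10, 14, 35, 70.
Check each in increasing order: 34^1 ≡ 34;  34^2 ≡ 20;  34^5 ≡ 39;  34^7 ≡ 70;  34^10 ≡ 30;  34^14 ≡ 1.
Smallest exponent giving 1 is 14.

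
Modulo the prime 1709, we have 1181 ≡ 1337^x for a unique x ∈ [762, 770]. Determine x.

Compute 1337^762 mod 1709 = 235, then multiply by 1337 repeatedly:
  1337^762=235  1337^763=1448  1337^764=1388  1337^765=1491  1337^766=773
  1337^767=1265  1337^768=1104  1337^769=1181
Found 1181 at exponent 769.

769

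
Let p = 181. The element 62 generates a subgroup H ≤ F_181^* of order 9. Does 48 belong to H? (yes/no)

48 ∈ ⟨62⟩ iff 48^9 ≡ 1 (mod 181), since |⟨62⟩| = 9.
48^9 mod 181 = 1.
Since 1 = 1, 48 lies in the subgroup.

yes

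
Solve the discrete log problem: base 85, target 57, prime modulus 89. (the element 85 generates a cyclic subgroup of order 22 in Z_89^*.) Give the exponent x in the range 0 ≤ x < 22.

19

Successive powers of 85 modulo 89:
  85^0=1  85^1=85  85^2=16  85^3=25  85^4=78  85^5=44
  85^6=2  85^7=81  85^8=32  85^9=50  85^10=67  85^11=88
  85^12=4  85^13=73  85^14=64  85^15=11  85^16=45  85^17=87
  85^18=8  85^19=57
So 85^19 ≡ 57 (mod 89), giving x = 19.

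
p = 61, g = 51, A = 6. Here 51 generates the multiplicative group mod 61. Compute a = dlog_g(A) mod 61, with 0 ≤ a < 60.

59

Baby-step giant-step with m = ceil(sqrt(60)) = 8.
Baby table (51^j mod 61 for j=0..7):
  0:1  1:51  2:39  3:37  4:57  5:40  6:27  7:35
Giant step factor: 51^(-8) ≡ 42 (mod 61).
Scan 6·42^i mod 61 for i = 0, 1, …:
  i=0: 6   i=1: 8   i=2: 31   i=3: 21
  i=4: 28   i=5: 17   i=6: 43   i=7: 37
Match at i=7, j=3: a = 7·8 + 3 = 59.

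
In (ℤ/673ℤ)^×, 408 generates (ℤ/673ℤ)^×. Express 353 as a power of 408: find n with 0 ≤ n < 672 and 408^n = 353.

Baby-step giant-step with m = ceil(sqrt(672)) = 26.
Baby table (408^j mod 673 for j=0..25):
  0:1  1:408  2:233  3:171  4:449  5:136  6:302  7:57
  8:374  9:494  10:325  11:19  12:349  13:389  14:557  15:455
  16:565  17:354  18:410  19:376  20:637  21:118  22:361  23:574
  24:661  25:488
Giant step factor: 408^(-26) ≡ 110 (mod 673).
Scan 353·110^i mod 673 for i = 0, 1, …:
  i=0: 353   i=1: 469   i=2: 442   i=3: 164
  i=4: 542   i=5: 396   i=6: 488
Match at i=6, j=25: n = 6·26 + 25 = 181.

181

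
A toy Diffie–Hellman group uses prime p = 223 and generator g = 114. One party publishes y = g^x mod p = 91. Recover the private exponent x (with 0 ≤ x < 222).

201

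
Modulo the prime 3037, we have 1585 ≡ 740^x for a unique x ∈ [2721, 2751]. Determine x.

Compute 740^2721 mod 3037 = 1377, then multiply by 740 repeatedly:
  740^2721=1377  740^2722=1585
Found 1585 at exponent 2722.

2722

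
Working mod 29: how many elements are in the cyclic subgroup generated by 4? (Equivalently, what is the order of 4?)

The order of 4 must divide p − 1 = 28 = 2^2 · 7.
Divisors: 1, 2, 4, 7, 14, 28.
Check each in increasing order: 4^1 ≡ 4;  4^2 ≡ 16;  4^4 ≡ 24;  4^7 ≡ 28;  4^14 ≡ 1.
Smallest exponent giving 1 is 14.

14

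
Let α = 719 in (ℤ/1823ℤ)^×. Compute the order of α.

911

The order of 719 must divide p − 1 = 1822 = 2 · 911.
Divisors: 1, 2, 911, 1822.
Check each in increasing order: 719^1 ≡ 719;  719^2 ≡ 1052;  719^911 ≡ 1.
Smallest exponent giving 1 is 911.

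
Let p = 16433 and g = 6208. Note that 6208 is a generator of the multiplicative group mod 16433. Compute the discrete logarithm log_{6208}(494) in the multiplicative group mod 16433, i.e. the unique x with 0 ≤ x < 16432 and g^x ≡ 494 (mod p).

Baby-step giant-step with m = ceil(sqrt(16432)) = 129.
Baby table (6208^j mod 16433 for j=0..128):
  0:1  1:6208  2:3879  3:6487  4:10446  5:4150  6:12689  7:9943
  8:3796  9:646  10:716  11:8018  12:187  13:10586  14:2321  15:13460
  16:14308  17:3699  18:6491  19:2412  20:3233  21:5771  22:2428  23:3963
  24:2103  25:7622  26:6769  27:2771  28:13450  29:1527  30:14208  31:7353
  32:12983  33:11032  34:10345  35:1596  36:15302  37:12076  38:462  39:8754
  40:901  41:6188  42:11183  43:11072  44:12170  45:8859  46:11854  47:2658
  48:2132  49:6891  50:4229  51:10131  52:4157  53:6846  54:4230  55:16339
  56:8036  57:13333  58:14676  59:4056  60:4292  61:6843  62:2039  63:4702
  64:5008  65:14861  66:2226  67:15288  68:7329  69:11888  70:101  71:2554
  72:13820  73:14300  74:3334  75:8325  76:16248  77:1830  78:5437  79:15947
  80:6584  81:4601  82:2454  83:1041  84:4359  85:11954  86:15437  87:12073
  88:14704  89:13550  90:14306  91:7716  92:15166  93:5871  94:15207  95:13904
  96:9916  97:510  98:10944  99:6330  100:5337  101:3168  102:13076  103:13221
  104:9566  105:13299  106:800  107:3634  108:13796  109:13205  110:8836  111:534
  112:12039  113:828  114:13128  115:7377  116:14078  117:5530  118:1703  119:5805
  120:16304  121:4385  122:9032  123:1260  124:16405  125:6939  126:6419  127:15560
  128:3306
Giant step factor: 6208^(-129) ≡ 7113 (mod 16433).
Scan 494·7113^i mod 16433 for i = 0, 1, …:
  i=0: 494   i=1: 13593   i=2: 11670   i=3: 5627
  i=4: 10496   i=5: 2929   i=6: 13366   i=7: 7453
  i=8: 331   i=9: 4484     …   i=52: 8074
  i=53: 13460
Match at i=53, j=15: x = 53·129 + 15 = 6852.

6852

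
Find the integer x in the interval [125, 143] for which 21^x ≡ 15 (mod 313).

Compute 21^125 mod 313 = 102, then multiply by 21 repeatedly:
  21^125=102  21^126=264  21^127=223  21^128=301  21^129=61
  21^130=29  21^131=296  21^132=269  21^133=15
Found 15 at exponent 133.

133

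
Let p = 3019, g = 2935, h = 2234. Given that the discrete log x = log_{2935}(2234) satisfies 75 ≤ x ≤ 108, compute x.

105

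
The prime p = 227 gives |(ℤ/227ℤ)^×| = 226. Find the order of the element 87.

The order of 87 must divide p − 1 = 226 = 2 · 113.
Divisors: 1, 2, 113, 226.
Check each in increasing order: 87^1 ≡ 87;  87^2 ≡ 78;  87^113 ≡ 1.
Smallest exponent giving 1 is 113.

113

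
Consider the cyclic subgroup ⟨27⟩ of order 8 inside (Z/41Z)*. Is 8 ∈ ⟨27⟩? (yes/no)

no

⟨27⟩ has order 8; its elements mod 41 are {1, 3, 9, 14, 27, 32, 38, 40}.
8 is not in this set.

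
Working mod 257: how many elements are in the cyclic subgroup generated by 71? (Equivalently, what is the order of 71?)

The order of 71 must divide p − 1 = 256 = 2^8.
Divisors: 1, 2, 4, 8, 16, 32, 64, 128, 256.
Check each in increasing order: 71^1 ≡ 71;  71^2 ≡ 158;  71^4 ≡ 35;  71^8 ≡ 197;  71^16 ≡ 2;  71^32 ≡ 4;  71^64 ≡ 16;  71^128 ≡ 256;  71^256 ≡ 1.
Smallest exponent giving 1 is 256.

256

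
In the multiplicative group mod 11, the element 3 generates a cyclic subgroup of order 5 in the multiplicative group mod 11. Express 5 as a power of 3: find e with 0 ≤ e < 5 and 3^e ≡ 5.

3

Successive powers of 3 modulo 11:
  3^0=1  3^1=3  3^2=9  3^3=5
So 3^3 ≡ 5 (mod 11), giving e = 3.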